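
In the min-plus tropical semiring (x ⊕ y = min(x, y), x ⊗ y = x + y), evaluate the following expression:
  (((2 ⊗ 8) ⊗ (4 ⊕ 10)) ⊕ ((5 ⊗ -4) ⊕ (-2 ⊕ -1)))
(((2 ⊗ 8) ⊗ (4 ⊕ 10)) ⊕ ((5 ⊗ -4) ⊕ (-2 ⊕ -1))) = -2

Expand innermost to outermost. Recall ⊕ takes the minimum of its arguments and ⊗ takes their sum. Working out the expression (((2 ⊗ 8) ⊗ (4 ⊕ 10)) ⊕ ((5 ⊗ -4) ⊕ (-2 ⊕ -1))) gives -2.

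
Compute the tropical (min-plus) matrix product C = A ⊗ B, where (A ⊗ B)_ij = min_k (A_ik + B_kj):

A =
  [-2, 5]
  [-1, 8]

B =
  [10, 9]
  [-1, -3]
A ⊗ B =
  [4, 2]
  [7, 5]

Apply the min-plus product entry-by-entry:
  C[0][0] = min over k of (A[0][0] + B[0][0] = -2 + 10 = 8, A[0][1] + B[1][0] = 5 + -1 = 4) = 4 (attained at k = 1)
  C[0][1] = min over k of (A[0][0] + B[0][1] = -2 + 9 = 7, A[0][1] + B[1][1] = 5 + -3 = 2) = 2 (attained at k = 1)
  C[1][0] = min over k of (A[1][0] + B[0][0] = -1 + 10 = 9, A[1][1] + B[1][0] = 8 + -1 = 7) = 7 (attained at k = 1)
  C[1][1] = min over k of (A[1][0] + B[0][1] = -1 + 9 = 8, A[1][1] + B[1][1] = 8 + -3 = 5) = 5 (attained at k = 1)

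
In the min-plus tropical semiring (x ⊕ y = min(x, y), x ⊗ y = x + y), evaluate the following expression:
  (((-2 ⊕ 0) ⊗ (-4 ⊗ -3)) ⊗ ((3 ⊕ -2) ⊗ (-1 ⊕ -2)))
(((-2 ⊕ 0) ⊗ (-4 ⊗ -3)) ⊗ ((3 ⊕ -2) ⊗ (-1 ⊕ -2))) = -13

Expand innermost to outermost. Recall ⊕ takes the minimum of its arguments and ⊗ takes their sum. Working out the expression (((-2 ⊕ 0) ⊗ (-4 ⊗ -3)) ⊗ ((3 ⊕ -2) ⊗ (-1 ⊕ -2))) gives -13.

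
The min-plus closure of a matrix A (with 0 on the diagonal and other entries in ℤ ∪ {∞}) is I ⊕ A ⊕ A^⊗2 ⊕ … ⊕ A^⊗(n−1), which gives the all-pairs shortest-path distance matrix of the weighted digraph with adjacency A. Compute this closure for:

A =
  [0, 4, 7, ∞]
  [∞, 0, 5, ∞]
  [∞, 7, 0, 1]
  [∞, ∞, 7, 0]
Closure =
  [0, 4, 7, 8]
  [∞, 0, 5, 6]
  [∞, 7, 0, 1]
  [∞, 14, 7, 0]

This is the Floyd-Warshall all-pairs shortest-path computation. For each intermediate vertex k = 0, 1, …, 3, update dist[i][j] ← min(dist[i][j], dist[i][k] + dist[k][j]). The final matrix gives, for each (i, j), the minimum total weight of any directed path from i to j (possibly empty when i = j).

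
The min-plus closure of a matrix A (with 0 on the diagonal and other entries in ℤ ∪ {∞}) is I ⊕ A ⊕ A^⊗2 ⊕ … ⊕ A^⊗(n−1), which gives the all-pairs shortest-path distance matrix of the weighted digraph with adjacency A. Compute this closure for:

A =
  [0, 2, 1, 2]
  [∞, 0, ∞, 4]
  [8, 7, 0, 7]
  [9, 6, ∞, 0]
Closure =
  [0, 2, 1, 2]
  [13, 0, 14, 4]
  [8, 7, 0, 7]
  [9, 6, 10, 0]

This is the Floyd-Warshall all-pairs shortest-path computation. For each intermediate vertex k = 0, 1, …, 3, update dist[i][j] ← min(dist[i][j], dist[i][k] + dist[k][j]). The final matrix gives, for each (i, j), the minimum total weight of any directed path from i to j (possibly empty when i = j).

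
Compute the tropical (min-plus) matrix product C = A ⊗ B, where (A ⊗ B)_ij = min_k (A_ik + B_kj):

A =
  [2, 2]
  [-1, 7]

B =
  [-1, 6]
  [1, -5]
A ⊗ B =
  [1, -3]
  [-2, 2]

Apply the min-plus product entry-by-entry:
  C[0][0] = min over k of (A[0][0] + B[0][0] = 2 + -1 = 1, A[0][1] + B[1][0] = 2 + 1 = 3) = 1 (attained at k = 0)
  C[0][1] = min over k of (A[0][0] + B[0][1] = 2 + 6 = 8, A[0][1] + B[1][1] = 2 + -5 = -3) = -3 (attained at k = 1)
  C[1][0] = min over k of (A[1][0] + B[0][0] = -1 + -1 = -2, A[1][1] + B[1][0] = 7 + 1 = 8) = -2 (attained at k = 0)
  C[1][1] = min over k of (A[1][0] + B[0][1] = -1 + 6 = 5, A[1][1] + B[1][1] = 7 + -5 = 2) = 2 (attained at k = 1)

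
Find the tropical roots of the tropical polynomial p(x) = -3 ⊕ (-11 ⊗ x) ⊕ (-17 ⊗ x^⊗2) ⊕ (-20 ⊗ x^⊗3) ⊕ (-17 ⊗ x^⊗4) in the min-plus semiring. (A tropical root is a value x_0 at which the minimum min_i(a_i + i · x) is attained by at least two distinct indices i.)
Roots: {-3, 3, 6, 8}

Each tropical root is a break point of the lower envelope of the lines y = a_i + i · x (there are 5 lines, with slopes 0, 1, ..., 4). Only the lines that attain the minimum somewhere contribute to roots; other lines are dominated. Here the surviving (envelope) indices are i = 4, i = 3, i = 2, i = 1, i = 0.
Intersections between consecutive envelope lines give the roots: for adjacent envelope indices i < j the intersection is x = (a_i − a_j) / (j − i). Reading off the sorted break points: {-3, 3, 6, 8}.
Verification: at each break x_0, at least two indices attain the minimum of min_i(a_i + i · x_0).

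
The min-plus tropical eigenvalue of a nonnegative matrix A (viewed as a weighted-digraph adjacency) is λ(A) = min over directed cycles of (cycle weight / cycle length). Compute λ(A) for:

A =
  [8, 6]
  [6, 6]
λ(A) = 6

Enumerate directed cycles and compute their means (weight / length). Sample:
  cycle 0 → 0: weight = 8, length = 1, mean = 8/1 ≈ 8.000
  cycle 1 → 1: weight = 6, length = 1, mean = 6/1 ≈ 6.000
  cycle 0 → 1 → 0: weight = 12, length = 2, mean = 12/2 ≈ 6.000
  cycle 1 → 0 → 1: weight = 12, length = 2, mean = 12/2 ≈ 6.000
Minimum mean = 6.000, attained e.g. along the cycle 1 → 1 with weight 6 and length 1. So λ(A) = 6/1 = 6.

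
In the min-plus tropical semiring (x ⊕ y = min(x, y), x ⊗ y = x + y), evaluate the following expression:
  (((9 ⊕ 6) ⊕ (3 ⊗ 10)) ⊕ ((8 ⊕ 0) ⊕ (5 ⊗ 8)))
(((9 ⊕ 6) ⊕ (3 ⊗ 10)) ⊕ ((8 ⊕ 0) ⊕ (5 ⊗ 8))) = 0

Expand innermost to outermost. Recall ⊕ takes the minimum of its arguments and ⊗ takes their sum. Working out the expression (((9 ⊕ 6) ⊕ (3 ⊗ 10)) ⊕ ((8 ⊕ 0) ⊕ (5 ⊗ 8))) gives 0.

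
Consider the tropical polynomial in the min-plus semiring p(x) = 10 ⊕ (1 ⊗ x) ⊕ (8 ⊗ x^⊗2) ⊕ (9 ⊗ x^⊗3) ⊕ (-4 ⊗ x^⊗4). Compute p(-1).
p(-1) = -8

A tropical monomial a ⊗ x^⊗i evaluates to a + i · x. Evaluating each term at x = -1:
  Term 0 contributes 10 + 0 · -1 = 10
  Term 1 contributes 1 + 1 · -1 = 0
  Term 2 contributes 8 + 2 · -1 = 6
  Term 3 contributes 9 + 3 · -1 = 6
  Term 4 contributes -4 + 4 · -1 = -8
p(-1) = ⊕ of these = min[10, 0, 6, 6, -8] = -8.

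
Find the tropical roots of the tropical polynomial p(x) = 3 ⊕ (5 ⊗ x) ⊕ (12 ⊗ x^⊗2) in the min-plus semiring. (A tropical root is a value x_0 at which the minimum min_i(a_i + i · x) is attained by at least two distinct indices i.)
Roots: {-7, -2}

Each tropical root is a break point of the lower envelope of the lines y = a_i + i · x (there are 3 lines, with slopes 0, 1, ..., 2). Only the lines that attain the minimum somewhere contribute to roots; other lines are dominated. Here the surviving (envelope) indices are i = 2, i = 1, i = 0.
Intersections between consecutive envelope lines give the roots: for adjacent envelope indices i < j the intersection is x = (a_i − a_j) / (j − i). Reading off the sorted break points: {-7, -2}.
Verification: at each break x_0, at least two indices attain the minimum of min_i(a_i + i · x_0).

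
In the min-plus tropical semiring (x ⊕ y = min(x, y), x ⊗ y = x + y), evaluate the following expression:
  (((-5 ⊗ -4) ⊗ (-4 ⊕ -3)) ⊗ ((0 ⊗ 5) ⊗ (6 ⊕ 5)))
(((-5 ⊗ -4) ⊗ (-4 ⊕ -3)) ⊗ ((0 ⊗ 5) ⊗ (6 ⊕ 5))) = -3

Expand innermost to outermost. Recall ⊕ takes the minimum of its arguments and ⊗ takes their sum. Working out the expression (((-5 ⊗ -4) ⊗ (-4 ⊕ -3)) ⊗ ((0 ⊗ 5) ⊗ (6 ⊕ 5))) gives -3.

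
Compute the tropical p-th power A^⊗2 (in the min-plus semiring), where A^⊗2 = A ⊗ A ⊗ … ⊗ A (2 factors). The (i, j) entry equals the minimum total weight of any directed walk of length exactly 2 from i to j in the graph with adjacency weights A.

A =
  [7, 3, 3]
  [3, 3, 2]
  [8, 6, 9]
A^⊗2 =
  [6, 6, 5]
  [6, 6, 5]
  [9, 9, 8]

Each entry (A^⊗2)_ij equals the minimum over all length-2 walks i = v_0 → v_1 → … → v_2 = j of Σ_t A[v_t][v_{t+1}]. For example, for (i, j) = (0, 2) we minimise over 3 possible intermediate vertex sequences; the minimum is 5, attained along the walk 0 → 1 → 2.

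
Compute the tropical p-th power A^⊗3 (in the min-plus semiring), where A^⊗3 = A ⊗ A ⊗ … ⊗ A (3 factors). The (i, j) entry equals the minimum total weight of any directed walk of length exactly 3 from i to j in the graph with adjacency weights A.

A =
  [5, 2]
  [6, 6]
A^⊗3 =
  [13, 10]
  [14, 13]

Each entry (A^⊗3)_ij equals the minimum over all length-3 walks i = v_0 → v_1 → … → v_3 = j of Σ_t A[v_t][v_{t+1}]. For example, for (i, j) = (0, 1) we minimise over 4 possible intermediate vertex sequences; the minimum is 10, attained along the walk 0 → 1 → 0 → 1.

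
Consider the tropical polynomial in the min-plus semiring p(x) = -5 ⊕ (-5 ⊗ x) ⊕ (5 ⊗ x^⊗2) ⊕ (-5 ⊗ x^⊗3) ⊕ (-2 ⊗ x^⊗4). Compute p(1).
p(1) = -5

A tropical monomial a ⊗ x^⊗i evaluates to a + i · x. Evaluating each term at x = 1:
  Term 0 contributes -5 + 0 · 1 = -5
  Term 1 contributes -5 + 1 · 1 = -4
  Term 2 contributes 5 + 2 · 1 = 7
  Term 3 contributes -5 + 3 · 1 = -2
  Term 4 contributes -2 + 4 · 1 = 2
p(1) = ⊕ of these = min[-5, -4, 7, -2, 2] = -5.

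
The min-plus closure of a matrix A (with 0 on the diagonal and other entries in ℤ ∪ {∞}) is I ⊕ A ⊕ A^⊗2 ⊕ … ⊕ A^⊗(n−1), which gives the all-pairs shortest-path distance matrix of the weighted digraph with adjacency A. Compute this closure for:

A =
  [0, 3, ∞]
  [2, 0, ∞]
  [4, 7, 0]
Closure =
  [0, 3, ∞]
  [2, 0, ∞]
  [4, 7, 0]

This is the Floyd-Warshall all-pairs shortest-path computation. For each intermediate vertex k = 0, 1, …, 2, update dist[i][j] ← min(dist[i][j], dist[i][k] + dist[k][j]). The final matrix gives, for each (i, j), the minimum total weight of any directed path from i to j (possibly empty when i = j).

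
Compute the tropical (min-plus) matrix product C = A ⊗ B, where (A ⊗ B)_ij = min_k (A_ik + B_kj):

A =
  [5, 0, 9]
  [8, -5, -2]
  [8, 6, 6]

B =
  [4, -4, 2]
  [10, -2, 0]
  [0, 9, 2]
A ⊗ B =
  [9, -2, 0]
  [-2, -7, -5]
  [6, 4, 6]

Apply the min-plus product entry-by-entry:
  C[0][0] = min over k of (A[0][0] + B[0][0] = 5 + 4 = 9, A[0][1] + B[1][0] = 0 + 10 = 10, A[0][2] + B[2][0] = 9 + 0 = 9) = 9 (attained at k = 0)
  C[0][1] = min over k of (A[0][0] + B[0][1] = 5 + -4 = 1, A[0][1] + B[1][1] = 0 + -2 = -2, A[0][2] + B[2][1] = 9 + 9 = 18) = -2 (attained at k = 1)
  C[0][2] = min over k of (A[0][0] + B[0][2] = 5 + 2 = 7, A[0][1] + B[1][2] = 0 + 0 = 0, A[0][2] + B[2][2] = 9 + 2 = 11) = 0 (attained at k = 1)
  C[1][0] = min over k of (A[1][0] + B[0][0] = 8 + 4 = 12, A[1][1] + B[1][0] = -5 + 10 = 5, A[1][2] + B[2][0] = -2 + 0 = -2) = -2 (attained at k = 2)
  C[1][1] = min over k of (A[1][0] + B[0][1] = 8 + -4 = 4, A[1][1] + B[1][1] = -5 + -2 = -7, A[1][2] + B[2][1] = -2 + 9 = 7) = -7 (attained at k = 1)
  C[1][2] = min over k of (A[1][0] + B[0][2] = 8 + 2 = 10, A[1][1] + B[1][2] = -5 + 0 = -5, A[1][2] + B[2][2] = -2 + 2 = 0) = -5 (attained at k = 1)
  C[2][0] = min over k of (A[2][0] + B[0][0] = 8 + 4 = 12, A[2][1] + B[1][0] = 6 + 10 = 16, A[2][2] + B[2][0] = 6 + 0 = 6) = 6 (attained at k = 2)
  C[2][1] = min over k of (A[2][0] + B[0][1] = 8 + -4 = 4, A[2][1] + B[1][1] = 6 + -2 = 4, A[2][2] + B[2][1] = 6 + 9 = 15) = 4 (attained at k = 0)
  C[2][2] = min over k of (A[2][0] + B[0][2] = 8 + 2 = 10, A[2][1] + B[1][2] = 6 + 0 = 6, A[2][2] + B[2][2] = 6 + 2 = 8) = 6 (attained at k = 1)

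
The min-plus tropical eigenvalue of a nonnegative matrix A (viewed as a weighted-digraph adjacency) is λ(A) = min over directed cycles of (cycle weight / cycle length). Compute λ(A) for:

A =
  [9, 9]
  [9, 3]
λ(A) = 3

Enumerate directed cycles and compute their means (weight / length). Sample:
  cycle 0 → 0: weight = 9, length = 1, mean = 9/1 ≈ 9.000
  cycle 1 → 1: weight = 3, length = 1, mean = 3/1 ≈ 3.000
  cycle 0 → 1 → 0: weight = 18, length = 2, mean = 18/2 ≈ 9.000
  cycle 1 → 0 → 1: weight = 18, length = 2, mean = 18/2 ≈ 9.000
Minimum mean = 3.000, attained e.g. along the cycle 1 → 1 with weight 3 and length 1. So λ(A) = 3/1 = 3.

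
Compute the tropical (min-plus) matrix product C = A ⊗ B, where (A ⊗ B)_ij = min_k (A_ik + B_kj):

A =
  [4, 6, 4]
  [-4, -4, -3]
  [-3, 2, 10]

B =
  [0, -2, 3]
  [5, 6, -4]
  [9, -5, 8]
A ⊗ B =
  [4, -1, 2]
  [-4, -8, -8]
  [-3, -5, -2]

Apply the min-plus product entry-by-entry:
  C[0][0] = min over k of (A[0][0] + B[0][0] = 4 + 0 = 4, A[0][1] + B[1][0] = 6 + 5 = 11, A[0][2] + B[2][0] = 4 + 9 = 13) = 4 (attained at k = 0)
  C[0][1] = min over k of (A[0][0] + B[0][1] = 4 + -2 = 2, A[0][1] + B[1][1] = 6 + 6 = 12, A[0][2] + B[2][1] = 4 + -5 = -1) = -1 (attained at k = 2)
  C[0][2] = min over k of (A[0][0] + B[0][2] = 4 + 3 = 7, A[0][1] + B[1][2] = 6 + -4 = 2, A[0][2] + B[2][2] = 4 + 8 = 12) = 2 (attained at k = 1)
  C[1][0] = min over k of (A[1][0] + B[0][0] = -4 + 0 = -4, A[1][1] + B[1][0] = -4 + 5 = 1, A[1][2] + B[2][0] = -3 + 9 = 6) = -4 (attained at k = 0)
  C[1][1] = min over k of (A[1][0] + B[0][1] = -4 + -2 = -6, A[1][1] + B[1][1] = -4 + 6 = 2, A[1][2] + B[2][1] = -3 + -5 = -8) = -8 (attained at k = 2)
  C[1][2] = min over k of (A[1][0] + B[0][2] = -4 + 3 = -1, A[1][1] + B[1][2] = -4 + -4 = -8, A[1][2] + B[2][2] = -3 + 8 = 5) = -8 (attained at k = 1)
  C[2][0] = min over k of (A[2][0] + B[0][0] = -3 + 0 = -3, A[2][1] + B[1][0] = 2 + 5 = 7, A[2][2] + B[2][0] = 10 + 9 = 19) = -3 (attained at k = 0)
  C[2][1] = min over k of (A[2][0] + B[0][1] = -3 + -2 = -5, A[2][1] + B[1][1] = 2 + 6 = 8, A[2][2] + B[2][1] = 10 + -5 = 5) = -5 (attained at k = 0)
  C[2][2] = min over k of (A[2][0] + B[0][2] = -3 + 3 = 0, A[2][1] + B[1][2] = 2 + -4 = -2, A[2][2] + B[2][2] = 10 + 8 = 18) = -2 (attained at k = 1)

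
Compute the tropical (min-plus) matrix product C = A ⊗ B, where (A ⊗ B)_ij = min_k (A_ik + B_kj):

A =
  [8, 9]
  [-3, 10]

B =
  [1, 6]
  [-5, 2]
A ⊗ B =
  [4, 11]
  [-2, 3]

Apply the min-plus product entry-by-entry:
  C[0][0] = min over k of (A[0][0] + B[0][0] = 8 + 1 = 9, A[0][1] + B[1][0] = 9 + -5 = 4) = 4 (attained at k = 1)
  C[0][1] = min over k of (A[0][0] + B[0][1] = 8 + 6 = 14, A[0][1] + B[1][1] = 9 + 2 = 11) = 11 (attained at k = 1)
  C[1][0] = min over k of (A[1][0] + B[0][0] = -3 + 1 = -2, A[1][1] + B[1][0] = 10 + -5 = 5) = -2 (attained at k = 0)
  C[1][1] = min over k of (A[1][0] + B[0][1] = -3 + 6 = 3, A[1][1] + B[1][1] = 10 + 2 = 12) = 3 (attained at k = 0)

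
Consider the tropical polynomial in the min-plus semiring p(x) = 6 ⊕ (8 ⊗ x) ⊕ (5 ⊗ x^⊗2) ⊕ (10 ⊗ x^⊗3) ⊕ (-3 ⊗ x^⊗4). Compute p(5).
p(5) = 6

A tropical monomial a ⊗ x^⊗i evaluates to a + i · x. Evaluating each term at x = 5:
  Term 0 contributes 6 + 0 · 5 = 6
  Term 1 contributes 8 + 1 · 5 = 13
  Term 2 contributes 5 + 2 · 5 = 15
  Term 3 contributes 10 + 3 · 5 = 25
  Term 4 contributes -3 + 4 · 5 = 17
p(5) = ⊕ of these = min[6, 13, 15, 25, 17] = 6.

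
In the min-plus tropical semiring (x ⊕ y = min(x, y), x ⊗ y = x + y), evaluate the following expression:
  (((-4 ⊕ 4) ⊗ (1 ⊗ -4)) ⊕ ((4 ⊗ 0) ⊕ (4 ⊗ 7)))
(((-4 ⊕ 4) ⊗ (1 ⊗ -4)) ⊕ ((4 ⊗ 0) ⊕ (4 ⊗ 7))) = -7

Expand innermost to outermost. Recall ⊕ takes the minimum of its arguments and ⊗ takes their sum. Working out the expression (((-4 ⊕ 4) ⊗ (1 ⊗ -4)) ⊕ ((4 ⊗ 0) ⊕ (4 ⊗ 7))) gives -7.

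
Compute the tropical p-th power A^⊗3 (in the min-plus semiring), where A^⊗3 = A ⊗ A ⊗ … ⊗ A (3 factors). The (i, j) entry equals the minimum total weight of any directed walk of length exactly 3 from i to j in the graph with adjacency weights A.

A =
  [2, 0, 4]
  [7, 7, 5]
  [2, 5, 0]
A^⊗3 =
  [6, 4, 4]
  [7, 7, 5]
  [2, 2, 0]

Each entry (A^⊗3)_ij equals the minimum over all length-3 walks i = v_0 → v_1 → … → v_3 = j of Σ_t A[v_t][v_{t+1}]. For example, for (i, j) = (0, 2) we minimise over 9 possible intermediate vertex sequences; the minimum is 4, attained along the walk 0 → 2 → 2 → 2.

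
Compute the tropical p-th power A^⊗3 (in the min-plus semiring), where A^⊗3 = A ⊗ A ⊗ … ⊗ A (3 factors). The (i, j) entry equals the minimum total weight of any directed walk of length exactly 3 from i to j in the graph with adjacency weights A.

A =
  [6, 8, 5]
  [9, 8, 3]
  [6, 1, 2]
A^⊗3 =
  [13, 8, 9]
  [11, 6, 7]
  [10, 5, 6]

Each entry (A^⊗3)_ij equals the minimum over all length-3 walks i = v_0 → v_1 → … → v_3 = j of Σ_t A[v_t][v_{t+1}]. For example, for (i, j) = (0, 2) we minimise over 9 possible intermediate vertex sequences; the minimum is 9, attained along the walk 0 → 2 → 1 → 2.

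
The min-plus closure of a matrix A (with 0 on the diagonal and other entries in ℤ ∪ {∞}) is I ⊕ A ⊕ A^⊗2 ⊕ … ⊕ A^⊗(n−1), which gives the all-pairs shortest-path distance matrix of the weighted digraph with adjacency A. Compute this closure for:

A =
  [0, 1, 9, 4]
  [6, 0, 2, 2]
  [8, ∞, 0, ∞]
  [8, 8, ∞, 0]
Closure =
  [0, 1, 3, 3]
  [6, 0, 2, 2]
  [8, 9, 0, 11]
  [8, 8, 10, 0]

This is the Floyd-Warshall all-pairs shortest-path computation. For each intermediate vertex k = 0, 1, …, 3, update dist[i][j] ← min(dist[i][j], dist[i][k] + dist[k][j]). The final matrix gives, for each (i, j), the minimum total weight of any directed path from i to j (possibly empty when i = j).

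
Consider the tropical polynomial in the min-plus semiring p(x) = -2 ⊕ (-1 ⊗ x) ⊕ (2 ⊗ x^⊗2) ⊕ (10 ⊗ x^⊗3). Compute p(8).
p(8) = -2

A tropical monomial a ⊗ x^⊗i evaluates to a + i · x. Evaluating each term at x = 8:
  Term 0 contributes -2 + 0 · 8 = -2
  Term 1 contributes -1 + 1 · 8 = 7
  Term 2 contributes 2 + 2 · 8 = 18
  Term 3 contributes 10 + 3 · 8 = 34
p(8) = ⊕ of these = min[-2, 7, 18, 34] = -2.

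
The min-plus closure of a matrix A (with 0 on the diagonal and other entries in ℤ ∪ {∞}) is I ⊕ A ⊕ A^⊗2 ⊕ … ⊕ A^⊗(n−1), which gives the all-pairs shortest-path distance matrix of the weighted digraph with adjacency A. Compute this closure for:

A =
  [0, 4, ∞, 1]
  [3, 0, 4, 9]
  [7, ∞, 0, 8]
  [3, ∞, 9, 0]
Closure =
  [0, 4, 8, 1]
  [3, 0, 4, 4]
  [7, 11, 0, 8]
  [3, 7, 9, 0]

This is the Floyd-Warshall all-pairs shortest-path computation. For each intermediate vertex k = 0, 1, …, 3, update dist[i][j] ← min(dist[i][j], dist[i][k] + dist[k][j]). The final matrix gives, for each (i, j), the minimum total weight of any directed path from i to j (possibly empty when i = j).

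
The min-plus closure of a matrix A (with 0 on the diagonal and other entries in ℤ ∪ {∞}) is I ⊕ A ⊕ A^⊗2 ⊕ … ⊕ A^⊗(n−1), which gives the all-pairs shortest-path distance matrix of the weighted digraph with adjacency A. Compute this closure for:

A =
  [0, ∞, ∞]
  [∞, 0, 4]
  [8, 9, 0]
Closure =
  [0, ∞, ∞]
  [12, 0, 4]
  [8, 9, 0]

This is the Floyd-Warshall all-pairs shortest-path computation. For each intermediate vertex k = 0, 1, …, 2, update dist[i][j] ← min(dist[i][j], dist[i][k] + dist[k][j]). The final matrix gives, for each (i, j), the minimum total weight of any directed path from i to j (possibly empty when i = j).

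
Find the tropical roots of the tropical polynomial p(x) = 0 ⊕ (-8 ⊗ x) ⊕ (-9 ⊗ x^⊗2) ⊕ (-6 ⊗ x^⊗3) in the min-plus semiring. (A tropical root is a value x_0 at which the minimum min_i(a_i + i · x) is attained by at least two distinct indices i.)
Roots: {-3, 1, 8}

Each tropical root is a break point of the lower envelope of the lines y = a_i + i · x (there are 4 lines, with slopes 0, 1, ..., 3). Only the lines that attain the minimum somewhere contribute to roots; other lines are dominated. Here the surviving (envelope) indices are i = 3, i = 2, i = 1, i = 0.
Intersections between consecutive envelope lines give the roots: for adjacent envelope indices i < j the intersection is x = (a_i − a_j) / (j − i). Reading off the sorted break points: {-3, 1, 8}.
Verification: at each break x_0, at least two indices attain the minimum of min_i(a_i + i · x_0).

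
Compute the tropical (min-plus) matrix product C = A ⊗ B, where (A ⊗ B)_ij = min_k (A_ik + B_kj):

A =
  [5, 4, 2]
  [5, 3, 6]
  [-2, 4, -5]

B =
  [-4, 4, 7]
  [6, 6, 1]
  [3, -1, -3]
A ⊗ B =
  [1, 1, -1]
  [1, 5, 3]
  [-6, -6, -8]

Apply the min-plus product entry-by-entry:
  C[0][0] = min over k of (A[0][0] + B[0][0] = 5 + -4 = 1, A[0][1] + B[1][0] = 4 + 6 = 10, A[0][2] + B[2][0] = 2 + 3 = 5) = 1 (attained at k = 0)
  C[0][1] = min over k of (A[0][0] + B[0][1] = 5 + 4 = 9, A[0][1] + B[1][1] = 4 + 6 = 10, A[0][2] + B[2][1] = 2 + -1 = 1) = 1 (attained at k = 2)
  C[0][2] = min over k of (A[0][0] + B[0][2] = 5 + 7 = 12, A[0][1] + B[1][2] = 4 + 1 = 5, A[0][2] + B[2][2] = 2 + -3 = -1) = -1 (attained at k = 2)
  C[1][0] = min over k of (A[1][0] + B[0][0] = 5 + -4 = 1, A[1][1] + B[1][0] = 3 + 6 = 9, A[1][2] + B[2][0] = 6 + 3 = 9) = 1 (attained at k = 0)
  C[1][1] = min over k of (A[1][0] + B[0][1] = 5 + 4 = 9, A[1][1] + B[1][1] = 3 + 6 = 9, A[1][2] + B[2][1] = 6 + -1 = 5) = 5 (attained at k = 2)
  C[1][2] = min over k of (A[1][0] + B[0][2] = 5 + 7 = 12, A[1][1] + B[1][2] = 3 + 1 = 4, A[1][2] + B[2][2] = 6 + -3 = 3) = 3 (attained at k = 2)
  C[2][0] = min over k of (A[2][0] + B[0][0] = -2 + -4 = -6, A[2][1] + B[1][0] = 4 + 6 = 10, A[2][2] + B[2][0] = -5 + 3 = -2) = -6 (attained at k = 0)
  C[2][1] = min over k of (A[2][0] + B[0][1] = -2 + 4 = 2, A[2][1] + B[1][1] = 4 + 6 = 10, A[2][2] + B[2][1] = -5 + -1 = -6) = -6 (attained at k = 2)
  C[2][2] = min over k of (A[2][0] + B[0][2] = -2 + 7 = 5, A[2][1] + B[1][2] = 4 + 1 = 5, A[2][2] + B[2][2] = -5 + -3 = -8) = -8 (attained at k = 2)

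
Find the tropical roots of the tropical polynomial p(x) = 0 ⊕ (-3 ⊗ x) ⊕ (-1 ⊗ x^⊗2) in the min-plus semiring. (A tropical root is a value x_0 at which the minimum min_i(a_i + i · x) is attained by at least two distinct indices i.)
Roots: {-2, 3}

Each tropical root is a break point of the lower envelope of the lines y = a_i + i · x (there are 3 lines, with slopes 0, 1, ..., 2). Only the lines that attain the minimum somewhere contribute to roots; other lines are dominated. Here the surviving (envelope) indices are i = 2, i = 1, i = 0.
Intersections between consecutive envelope lines give the roots: for adjacent envelope indices i < j the intersection is x = (a_i − a_j) / (j − i). Reading off the sorted break points: {-2, 3}.
Verification: at each break x_0, at least two indices attain the minimum of min_i(a_i + i · x_0).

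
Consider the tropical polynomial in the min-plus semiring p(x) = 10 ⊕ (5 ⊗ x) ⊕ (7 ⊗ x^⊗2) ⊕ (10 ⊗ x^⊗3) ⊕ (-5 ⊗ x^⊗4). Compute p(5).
p(5) = 10

A tropical monomial a ⊗ x^⊗i evaluates to a + i · x. Evaluating each term at x = 5:
  Term 0 contributes 10 + 0 · 5 = 10
  Term 1 contributes 5 + 1 · 5 = 10
  Term 2 contributes 7 + 2 · 5 = 17
  Term 3 contributes 10 + 3 · 5 = 25
  Term 4 contributes -5 + 4 · 5 = 15
p(5) = ⊕ of these = min[10, 10, 17, 25, 15] = 10.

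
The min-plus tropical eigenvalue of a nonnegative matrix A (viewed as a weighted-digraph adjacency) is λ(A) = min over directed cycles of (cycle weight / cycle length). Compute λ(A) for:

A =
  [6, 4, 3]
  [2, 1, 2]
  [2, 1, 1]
λ(A) = 1

Enumerate directed cycles and compute their means (weight / length). Sample:
  cycle 0 → 0: weight = 6, length = 1, mean = 6/1 ≈ 6.000
  cycle 1 → 1: weight = 1, length = 1, mean = 1/1 ≈ 1.000
  cycle 2 → 2: weight = 1, length = 1, mean = 1/1 ≈ 1.000
  cycle 0 → 1 → 0: weight = 6, length = 2, mean = 6/2 ≈ 3.000
  cycle 0 → 2 → 0: weight = 5, length = 2, mean = 5/2 ≈ 2.500
  cycle 1 → 0 → 1: weight = 6, length = 2, mean = 6/2 ≈ 3.000
Minimum mean = 1.000, attained e.g. along the cycle 1 → 1 with weight 1 and length 1. So λ(A) = 1/1 = 1.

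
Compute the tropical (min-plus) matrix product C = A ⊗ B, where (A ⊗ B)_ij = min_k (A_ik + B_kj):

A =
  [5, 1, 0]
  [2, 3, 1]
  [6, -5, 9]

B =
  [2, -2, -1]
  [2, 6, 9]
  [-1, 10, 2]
A ⊗ B =
  [-1, 3, 2]
  [0, 0, 1]
  [-3, 1, 4]

Apply the min-plus product entry-by-entry:
  C[0][0] = min over k of (A[0][0] + B[0][0] = 5 + 2 = 7, A[0][1] + B[1][0] = 1 + 2 = 3, A[0][2] + B[2][0] = 0 + -1 = -1) = -1 (attained at k = 2)
  C[0][1] = min over k of (A[0][0] + B[0][1] = 5 + -2 = 3, A[0][1] + B[1][1] = 1 + 6 = 7, A[0][2] + B[2][1] = 0 + 10 = 10) = 3 (attained at k = 0)
  C[0][2] = min over k of (A[0][0] + B[0][2] = 5 + -1 = 4, A[0][1] + B[1][2] = 1 + 9 = 10, A[0][2] + B[2][2] = 0 + 2 = 2) = 2 (attained at k = 2)
  C[1][0] = min over k of (A[1][0] + B[0][0] = 2 + 2 = 4, A[1][1] + B[1][0] = 3 + 2 = 5, A[1][2] + B[2][0] = 1 + -1 = 0) = 0 (attained at k = 2)
  C[1][1] = min over k of (A[1][0] + B[0][1] = 2 + -2 = 0, A[1][1] + B[1][1] = 3 + 6 = 9, A[1][2] + B[2][1] = 1 + 10 = 11) = 0 (attained at k = 0)
  C[1][2] = min over k of (A[1][0] + B[0][2] = 2 + -1 = 1, A[1][1] + B[1][2] = 3 + 9 = 12, A[1][2] + B[2][2] = 1 + 2 = 3) = 1 (attained at k = 0)
  C[2][0] = min over k of (A[2][0] + B[0][0] = 6 + 2 = 8, A[2][1] + B[1][0] = -5 + 2 = -3, A[2][2] + B[2][0] = 9 + -1 = 8) = -3 (attained at k = 1)
  C[2][1] = min over k of (A[2][0] + B[0][1] = 6 + -2 = 4, A[2][1] + B[1][1] = -5 + 6 = 1, A[2][2] + B[2][1] = 9 + 10 = 19) = 1 (attained at k = 1)
  C[2][2] = min over k of (A[2][0] + B[0][2] = 6 + -1 = 5, A[2][1] + B[1][2] = -5 + 9 = 4, A[2][2] + B[2][2] = 9 + 2 = 11) = 4 (attained at k = 1)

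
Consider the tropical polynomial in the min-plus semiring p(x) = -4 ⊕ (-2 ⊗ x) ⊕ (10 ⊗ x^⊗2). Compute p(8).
p(8) = -4

A tropical monomial a ⊗ x^⊗i evaluates to a + i · x. Evaluating each term at x = 8:
  Term 0 contributes -4 + 0 · 8 = -4
  Term 1 contributes -2 + 1 · 8 = 6
  Term 2 contributes 10 + 2 · 8 = 26
p(8) = ⊕ of these = min[-4, 6, 26] = -4.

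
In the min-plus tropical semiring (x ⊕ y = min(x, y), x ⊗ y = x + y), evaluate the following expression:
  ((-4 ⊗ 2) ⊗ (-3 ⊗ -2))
((-4 ⊗ 2) ⊗ (-3 ⊗ -2)) = -7

Expand innermost to outermost. Recall ⊕ takes the minimum of its arguments and ⊗ takes their sum. Working out the expression ((-4 ⊗ 2) ⊗ (-3 ⊗ -2)) gives -7.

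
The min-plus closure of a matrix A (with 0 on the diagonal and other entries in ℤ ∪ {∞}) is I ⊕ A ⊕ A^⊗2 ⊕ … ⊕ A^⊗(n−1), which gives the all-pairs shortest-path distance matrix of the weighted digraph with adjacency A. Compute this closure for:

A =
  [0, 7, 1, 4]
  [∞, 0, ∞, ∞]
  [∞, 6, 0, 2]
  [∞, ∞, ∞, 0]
Closure =
  [0, 7, 1, 3]
  [∞, 0, ∞, ∞]
  [∞, 6, 0, 2]
  [∞, ∞, ∞, 0]

This is the Floyd-Warshall all-pairs shortest-path computation. For each intermediate vertex k = 0, 1, …, 3, update dist[i][j] ← min(dist[i][j], dist[i][k] + dist[k][j]). The final matrix gives, for each (i, j), the minimum total weight of any directed path from i to j (possibly empty when i = j).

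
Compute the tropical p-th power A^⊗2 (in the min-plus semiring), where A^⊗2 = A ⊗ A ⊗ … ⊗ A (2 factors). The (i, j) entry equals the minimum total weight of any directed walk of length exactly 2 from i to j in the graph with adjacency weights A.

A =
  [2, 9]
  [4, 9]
A^⊗2 =
  [4, 11]
  [6, 13]

Each entry (A^⊗2)_ij equals the minimum over all length-2 walks i = v_0 → v_1 → … → v_2 = j of Σ_t A[v_t][v_{t+1}]. For example, for (i, j) = (0, 1) we minimise over 2 possible intermediate vertex sequences; the minimum is 11, attained along the walk 0 → 0 → 1.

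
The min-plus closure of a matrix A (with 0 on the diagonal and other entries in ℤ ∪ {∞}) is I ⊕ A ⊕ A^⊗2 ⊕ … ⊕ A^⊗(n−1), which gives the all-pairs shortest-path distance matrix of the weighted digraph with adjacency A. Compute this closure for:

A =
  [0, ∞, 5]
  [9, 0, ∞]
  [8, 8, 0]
Closure =
  [0, 13, 5]
  [9, 0, 14]
  [8, 8, 0]

This is the Floyd-Warshall all-pairs shortest-path computation. For each intermediate vertex k = 0, 1, …, 2, update dist[i][j] ← min(dist[i][j], dist[i][k] + dist[k][j]). The final matrix gives, for each (i, j), the minimum total weight of any directed path from i to j (possibly empty when i = j).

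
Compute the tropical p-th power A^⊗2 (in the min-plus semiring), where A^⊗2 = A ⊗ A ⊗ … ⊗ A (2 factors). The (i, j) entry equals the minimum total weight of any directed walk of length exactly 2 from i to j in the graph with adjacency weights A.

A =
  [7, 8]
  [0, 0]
A^⊗2 =
  [8, 8]
  [0, 0]

Each entry (A^⊗2)_ij equals the minimum over all length-2 walks i = v_0 → v_1 → … → v_2 = j of Σ_t A[v_t][v_{t+1}]. For example, for (i, j) = (0, 1) we minimise over 2 possible intermediate vertex sequences; the minimum is 8, attained along the walk 0 → 1 → 1.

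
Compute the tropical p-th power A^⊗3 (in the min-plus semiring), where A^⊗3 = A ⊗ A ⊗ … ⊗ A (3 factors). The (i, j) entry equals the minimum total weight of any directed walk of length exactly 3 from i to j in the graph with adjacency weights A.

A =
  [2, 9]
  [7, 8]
A^⊗3 =
  [6, 13]
  [11, 18]

Each entry (A^⊗3)_ij equals the minimum over all length-3 walks i = v_0 → v_1 → … → v_3 = j of Σ_t A[v_t][v_{t+1}]. For example, for (i, j) = (0, 1) we minimise over 4 possible intermediate vertex sequences; the minimum is 13, attained along the walk 0 → 0 → 0 → 1.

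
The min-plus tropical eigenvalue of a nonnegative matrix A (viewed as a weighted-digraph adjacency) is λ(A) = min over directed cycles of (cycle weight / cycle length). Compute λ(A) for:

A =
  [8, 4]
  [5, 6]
λ(A) = 9/2

Enumerate directed cycles and compute their means (weight / length). Sample:
  cycle 0 → 0: weight = 8, length = 1, mean = 8/1 ≈ 8.000
  cycle 1 → 1: weight = 6, length = 1, mean = 6/1 ≈ 6.000
  cycle 0 → 1 → 0: weight = 9, length = 2, mean = 9/2 ≈ 4.500
  cycle 1 → 0 → 1: weight = 9, length = 2, mean = 9/2 ≈ 4.500
Minimum mean = 4.500, attained e.g. along the cycle 0 → 1 → 0 with weight 9 and length 2. So λ(A) = 9/2 = 9/2.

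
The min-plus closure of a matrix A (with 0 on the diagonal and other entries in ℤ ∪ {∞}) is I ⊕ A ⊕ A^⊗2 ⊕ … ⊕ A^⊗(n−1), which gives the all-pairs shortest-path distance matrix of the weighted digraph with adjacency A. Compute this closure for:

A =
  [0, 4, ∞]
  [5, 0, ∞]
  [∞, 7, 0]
Closure =
  [0, 4, ∞]
  [5, 0, ∞]
  [12, 7, 0]

This is the Floyd-Warshall all-pairs shortest-path computation. For each intermediate vertex k = 0, 1, …, 2, update dist[i][j] ← min(dist[i][j], dist[i][k] + dist[k][j]). The final matrix gives, for each (i, j), the minimum total weight of any directed path from i to j (possibly empty when i = j).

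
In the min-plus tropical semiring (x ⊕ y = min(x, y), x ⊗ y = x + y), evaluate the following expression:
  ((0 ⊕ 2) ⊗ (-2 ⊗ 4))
((0 ⊕ 2) ⊗ (-2 ⊗ 4)) = 2

Expand innermost to outermost. Recall ⊕ takes the minimum of its arguments and ⊗ takes their sum. Working out the expression ((0 ⊕ 2) ⊗ (-2 ⊗ 4)) gives 2.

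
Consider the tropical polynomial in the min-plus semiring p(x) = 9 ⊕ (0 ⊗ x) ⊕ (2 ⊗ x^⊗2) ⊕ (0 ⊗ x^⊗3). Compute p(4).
p(4) = 4

A tropical monomial a ⊗ x^⊗i evaluates to a + i · x. Evaluating each term at x = 4:
  Term 0 contributes 9 + 0 · 4 = 9
  Term 1 contributes 0 + 1 · 4 = 4
  Term 2 contributes 2 + 2 · 4 = 10
  Term 3 contributes 0 + 3 · 4 = 12
p(4) = ⊕ of these = min[9, 4, 10, 12] = 4.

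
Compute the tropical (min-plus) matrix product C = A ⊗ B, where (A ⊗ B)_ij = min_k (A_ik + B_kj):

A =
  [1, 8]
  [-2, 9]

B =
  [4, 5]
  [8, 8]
A ⊗ B =
  [5, 6]
  [2, 3]

Apply the min-plus product entry-by-entry:
  C[0][0] = min over k of (A[0][0] + B[0][0] = 1 + 4 = 5, A[0][1] + B[1][0] = 8 + 8 = 16) = 5 (attained at k = 0)
  C[0][1] = min over k of (A[0][0] + B[0][1] = 1 + 5 = 6, A[0][1] + B[1][1] = 8 + 8 = 16) = 6 (attained at k = 0)
  C[1][0] = min over k of (A[1][0] + B[0][0] = -2 + 4 = 2, A[1][1] + B[1][0] = 9 + 8 = 17) = 2 (attained at k = 0)
  C[1][1] = min over k of (A[1][0] + B[0][1] = -2 + 5 = 3, A[1][1] + B[1][1] = 9 + 8 = 17) = 3 (attained at k = 0)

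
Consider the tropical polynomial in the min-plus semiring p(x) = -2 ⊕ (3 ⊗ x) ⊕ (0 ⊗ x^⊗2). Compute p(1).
p(1) = -2

A tropical monomial a ⊗ x^⊗i evaluates to a + i · x. Evaluating each term at x = 1:
  Term 0 contributes -2 + 0 · 1 = -2
  Term 1 contributes 3 + 1 · 1 = 4
  Term 2 contributes 0 + 2 · 1 = 2
p(1) = ⊕ of these = min[-2, 4, 2] = -2.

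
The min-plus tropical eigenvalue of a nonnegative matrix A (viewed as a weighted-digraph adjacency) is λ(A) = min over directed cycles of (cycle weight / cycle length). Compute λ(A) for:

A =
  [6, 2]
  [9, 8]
λ(A) = 11/2

Enumerate directed cycles and compute their means (weight / length). Sample:
  cycle 0 → 0: weight = 6, length = 1, mean = 6/1 ≈ 6.000
  cycle 1 → 1: weight = 8, length = 1, mean = 8/1 ≈ 8.000
  cycle 0 → 1 → 0: weight = 11, length = 2, mean = 11/2 ≈ 5.500
  cycle 1 → 0 → 1: weight = 11, length = 2, mean = 11/2 ≈ 5.500
Minimum mean = 5.500, attained e.g. along the cycle 0 → 1 → 0 with weight 11 and length 2. So λ(A) = 11/2 = 11/2.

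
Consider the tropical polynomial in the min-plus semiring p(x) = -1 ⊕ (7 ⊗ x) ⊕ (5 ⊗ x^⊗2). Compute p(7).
p(7) = -1

A tropical monomial a ⊗ x^⊗i evaluates to a + i · x. Evaluating each term at x = 7:
  Term 0 contributes -1 + 0 · 7 = -1
  Term 1 contributes 7 + 1 · 7 = 14
  Term 2 contributes 5 + 2 · 7 = 19
p(7) = ⊕ of these = min[-1, 14, 19] = -1.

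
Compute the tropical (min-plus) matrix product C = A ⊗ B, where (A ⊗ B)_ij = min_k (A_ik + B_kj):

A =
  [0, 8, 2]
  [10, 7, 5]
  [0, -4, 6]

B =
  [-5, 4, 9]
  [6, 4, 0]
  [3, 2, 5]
A ⊗ B =
  [-5, 4, 7]
  [5, 7, 7]
  [-5, 0, -4]

Apply the min-plus product entry-by-entry:
  C[0][0] = min over k of (A[0][0] + B[0][0] = 0 + -5 = -5, A[0][1] + B[1][0] = 8 + 6 = 14, A[0][2] + B[2][0] = 2 + 3 = 5) = -5 (attained at k = 0)
  C[0][1] = min over k of (A[0][0] + B[0][1] = 0 + 4 = 4, A[0][1] + B[1][1] = 8 + 4 = 12, A[0][2] + B[2][1] = 2 + 2 = 4) = 4 (attained at k = 0)
  C[0][2] = min over k of (A[0][0] + B[0][2] = 0 + 9 = 9, A[0][1] + B[1][2] = 8 + 0 = 8, A[0][2] + B[2][2] = 2 + 5 = 7) = 7 (attained at k = 2)
  C[1][0] = min over k of (A[1][0] + B[0][0] = 10 + -5 = 5, A[1][1] + B[1][0] = 7 + 6 = 13, A[1][2] + B[2][0] = 5 + 3 = 8) = 5 (attained at k = 0)
  C[1][1] = min over k of (A[1][0] + B[0][1] = 10 + 4 = 14, A[1][1] + B[1][1] = 7 + 4 = 11, A[1][2] + B[2][1] = 5 + 2 = 7) = 7 (attained at k = 2)
  C[1][2] = min over k of (A[1][0] + B[0][2] = 10 + 9 = 19, A[1][1] + B[1][2] = 7 + 0 = 7, A[1][2] + B[2][2] = 5 + 5 = 10) = 7 (attained at k = 1)
  C[2][0] = min over k of (A[2][0] + B[0][0] = 0 + -5 = -5, A[2][1] + B[1][0] = -4 + 6 = 2, A[2][2] + B[2][0] = 6 + 3 = 9) = -5 (attained at k = 0)
  C[2][1] = min over k of (A[2][0] + B[0][1] = 0 + 4 = 4, A[2][1] + B[1][1] = -4 + 4 = 0, A[2][2] + B[2][1] = 6 + 2 = 8) = 0 (attained at k = 1)
  C[2][2] = min over k of (A[2][0] + B[0][2] = 0 + 9 = 9, A[2][1] + B[1][2] = -4 + 0 = -4, A[2][2] + B[2][2] = 6 + 5 = 11) = -4 (attained at k = 1)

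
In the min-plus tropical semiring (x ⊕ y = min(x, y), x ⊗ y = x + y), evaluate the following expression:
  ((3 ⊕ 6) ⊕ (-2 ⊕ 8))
((3 ⊕ 6) ⊕ (-2 ⊕ 8)) = -2

Expand innermost to outermost. Recall ⊕ takes the minimum of its arguments and ⊗ takes their sum. Working out the expression ((3 ⊕ 6) ⊕ (-2 ⊕ 8)) gives -2.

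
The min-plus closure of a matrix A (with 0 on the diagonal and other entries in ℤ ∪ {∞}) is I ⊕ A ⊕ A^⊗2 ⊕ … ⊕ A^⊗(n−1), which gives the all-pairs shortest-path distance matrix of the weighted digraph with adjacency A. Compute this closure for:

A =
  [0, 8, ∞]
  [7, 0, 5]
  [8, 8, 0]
Closure =
  [0, 8, 13]
  [7, 0, 5]
  [8, 8, 0]

This is the Floyd-Warshall all-pairs shortest-path computation. For each intermediate vertex k = 0, 1, …, 2, update dist[i][j] ← min(dist[i][j], dist[i][k] + dist[k][j]). The final matrix gives, for each (i, j), the minimum total weight of any directed path from i to j (possibly empty when i = j).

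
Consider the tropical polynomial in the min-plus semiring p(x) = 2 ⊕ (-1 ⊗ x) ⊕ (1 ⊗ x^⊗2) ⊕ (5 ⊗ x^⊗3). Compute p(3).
p(3) = 2

A tropical monomial a ⊗ x^⊗i evaluates to a + i · x. Evaluating each term at x = 3:
  Term 0 contributes 2 + 0 · 3 = 2
  Term 1 contributes -1 + 1 · 3 = 2
  Term 2 contributes 1 + 2 · 3 = 7
  Term 3 contributes 5 + 3 · 3 = 14
p(3) = ⊕ of these = min[2, 2, 7, 14] = 2.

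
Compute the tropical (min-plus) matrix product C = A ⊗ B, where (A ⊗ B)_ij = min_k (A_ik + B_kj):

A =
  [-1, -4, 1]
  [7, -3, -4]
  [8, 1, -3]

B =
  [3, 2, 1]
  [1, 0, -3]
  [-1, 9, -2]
A ⊗ B =
  [-3, -4, -7]
  [-5, -3, -6]
  [-4, 1, -5]

Apply the min-plus product entry-by-entry:
  C[0][0] = min over k of (A[0][0] + B[0][0] = -1 + 3 = 2, A[0][1] + B[1][0] = -4 + 1 = -3, A[0][2] + B[2][0] = 1 + -1 = 0) = -3 (attained at k = 1)
  C[0][1] = min over k of (A[0][0] + B[0][1] = -1 + 2 = 1, A[0][1] + B[1][1] = -4 + 0 = -4, A[0][2] + B[2][1] = 1 + 9 = 10) = -4 (attained at k = 1)
  C[0][2] = min over k of (A[0][0] + B[0][2] = -1 + 1 = 0, A[0][1] + B[1][2] = -4 + -3 = -7, A[0][2] + B[2][2] = 1 + -2 = -1) = -7 (attained at k = 1)
  C[1][0] = min over k of (A[1][0] + B[0][0] = 7 + 3 = 10, A[1][1] + B[1][0] = -3 + 1 = -2, A[1][2] + B[2][0] = -4 + -1 = -5) = -5 (attained at k = 2)
  C[1][1] = min over k of (A[1][0] + B[0][1] = 7 + 2 = 9, A[1][1] + B[1][1] = -3 + 0 = -3, A[1][2] + B[2][1] = -4 + 9 = 5) = -3 (attained at k = 1)
  C[1][2] = min over k of (A[1][0] + B[0][2] = 7 + 1 = 8, A[1][1] + B[1][2] = -3 + -3 = -6, A[1][2] + B[2][2] = -4 + -2 = -6) = -6 (attained at k = 1)
  C[2][0] = min over k of (A[2][0] + B[0][0] = 8 + 3 = 11, A[2][1] + B[1][0] = 1 + 1 = 2, A[2][2] + B[2][0] = -3 + -1 = -4) = -4 (attained at k = 2)
  C[2][1] = min over k of (A[2][0] + B[0][1] = 8 + 2 = 10, A[2][1] + B[1][1] = 1 + 0 = 1, A[2][2] + B[2][1] = -3 + 9 = 6) = 1 (attained at k = 1)
  C[2][2] = min over k of (A[2][0] + B[0][2] = 8 + 1 = 9, A[2][1] + B[1][2] = 1 + -3 = -2, A[2][2] + B[2][2] = -3 + -2 = -5) = -5 (attained at k = 2)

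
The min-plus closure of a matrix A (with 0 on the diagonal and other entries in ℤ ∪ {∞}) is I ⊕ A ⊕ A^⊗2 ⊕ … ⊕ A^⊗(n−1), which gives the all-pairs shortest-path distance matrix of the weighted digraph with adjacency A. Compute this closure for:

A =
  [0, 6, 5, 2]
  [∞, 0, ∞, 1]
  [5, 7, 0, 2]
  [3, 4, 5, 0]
Closure =
  [0, 6, 5, 2]
  [4, 0, 6, 1]
  [5, 6, 0, 2]
  [3, 4, 5, 0]

This is the Floyd-Warshall all-pairs shortest-path computation. For each intermediate vertex k = 0, 1, …, 3, update dist[i][j] ← min(dist[i][j], dist[i][k] + dist[k][j]). The final matrix gives, for each (i, j), the minimum total weight of any directed path from i to j (possibly empty when i = j).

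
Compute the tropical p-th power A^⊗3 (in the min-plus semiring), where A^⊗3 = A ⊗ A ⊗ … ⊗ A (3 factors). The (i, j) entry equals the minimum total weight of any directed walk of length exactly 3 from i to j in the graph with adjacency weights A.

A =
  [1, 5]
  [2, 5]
A^⊗3 =
  [3, 7]
  [4, 8]

Each entry (A^⊗3)_ij equals the minimum over all length-3 walks i = v_0 → v_1 → … → v_3 = j of Σ_t A[v_t][v_{t+1}]. For example, for (i, j) = (0, 1) we minimise over 4 possible intermediate vertex sequences; the minimum is 7, attained along the walk 0 → 0 → 0 → 1.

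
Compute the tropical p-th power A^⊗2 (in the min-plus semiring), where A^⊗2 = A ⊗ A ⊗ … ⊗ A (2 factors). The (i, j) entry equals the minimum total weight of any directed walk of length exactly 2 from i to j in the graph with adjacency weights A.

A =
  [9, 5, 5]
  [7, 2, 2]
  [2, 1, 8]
A^⊗2 =
  [7, 6, 7]
  [4, 3, 4]
  [8, 3, 3]

Each entry (A^⊗2)_ij equals the minimum over all length-2 walks i = v_0 → v_1 → … → v_2 = j of Σ_t A[v_t][v_{t+1}]. For example, for (i, j) = (0, 2) we minimise over 3 possible intermediate vertex sequences; the minimum is 7, attained along the walk 0 → 1 → 2.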